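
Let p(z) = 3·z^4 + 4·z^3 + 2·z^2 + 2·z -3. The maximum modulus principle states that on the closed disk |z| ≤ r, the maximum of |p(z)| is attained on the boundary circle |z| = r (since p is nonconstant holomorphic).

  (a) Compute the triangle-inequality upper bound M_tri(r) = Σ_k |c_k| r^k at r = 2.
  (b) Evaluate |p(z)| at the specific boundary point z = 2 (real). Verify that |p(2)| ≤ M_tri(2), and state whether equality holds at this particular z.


Coefficients: c_0 = -3, c_1 = 2, c_2 = 2, c_3 = 4, c_4 = 3. Radius r = 2.
Part (a). Triangle bound: M_tri(r) = Σ_k |c_k| r^k
  = |-3|·2^0 + |2|·2^1 + |2|·2^2 + |4|·2^3 + |3|·2^4
  = 3 + 4 + 8 + 32 + 48 = 95.
This bounds M(r) := max_{|z|=r} |p(z)| from above; equality holds iff all terms c_k z^k can be made to align in phase at a single z on |z|=r.
Part (b). At z = 2 (real, on the circle |z| = r):
  p(2) = (-3)·2^0 + (2)·2^1 + (2)·2^2 + (4)·2^3 + (3)·2^4 = 89.
  |p(2)| = 89.
Check: |p(2)| = 89 ≤ 95 = M_tri(2). ✓ Equality does not hold at z = 2 (the coefficients have mixed signs, so the terms do not all align in phase there).

M_tri(2) = 95; |p(2)| = 89; equality at z=2: no.


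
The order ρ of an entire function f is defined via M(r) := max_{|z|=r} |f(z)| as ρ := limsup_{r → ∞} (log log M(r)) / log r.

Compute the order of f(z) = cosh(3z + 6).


cosh(w) is a linear combination of e^{iw} and e^{−iw} (or e^w, e^{−w} in the hyperbolic case), so |cosh(w)| ≤ e^{|w|}. With w = 3z + 6, |w| ≤ 3|z| + 6 = 3r + 6 on |z| = r, giving M(r) ≤ e^{3r + 6}, so ρ ≤ 1. On a suitable ray (z = it for sin/cos; z = t for sinh/cosh, t real → ∞), |cosh(3z + 6)| grows like e^{3|t|}/2, so ρ ≥ 1. Hence ρ = 1.
Therefore ρ = 1.

Order ρ = 1.


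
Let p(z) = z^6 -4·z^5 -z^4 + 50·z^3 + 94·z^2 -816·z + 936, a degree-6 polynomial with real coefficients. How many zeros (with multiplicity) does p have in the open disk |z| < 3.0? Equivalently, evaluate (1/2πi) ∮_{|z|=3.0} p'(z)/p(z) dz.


The zeros of p are: 2, (3 + 3i), (3 - 3i), 2, (-3 + 2i), (-3 - 2i).
Their magnitudes are: 2, 4.243, 4.243, 2, 3.606, 3.606.
Zeros with |z| < R = 3.0: 2, 2.
Count = 2.
By the argument principle, (1/2πi) ∮_{|z|=R} p'(z)/p(z) dz equals exactly this count.

Number of zeros inside |z| < 3.0: 2.


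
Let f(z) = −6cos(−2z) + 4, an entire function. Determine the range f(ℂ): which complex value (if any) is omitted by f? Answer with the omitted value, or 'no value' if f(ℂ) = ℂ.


Little Picard bounds the complement of f(ℂ) to at most one point.
cos is entire and surjective onto ℂ: for every w ∈ ℂ, cos(ζ) = w has a solution ζ ∈ ℂ (e.g., via the complex inverse arccos). With ζ = −2z this gives z = ζ/(-2). Then -6·cos(−2z) takes every value in -6·ℂ = ℂ, and adding 4 is a bijection of ℂ. So f is surjective and omits no value. (Note: only on the real line is cos bounded by [−1, 1].)

Omitted value: no value.


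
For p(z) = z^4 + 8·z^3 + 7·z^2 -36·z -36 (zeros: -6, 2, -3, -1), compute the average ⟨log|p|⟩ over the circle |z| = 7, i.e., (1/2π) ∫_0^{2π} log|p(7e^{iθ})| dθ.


Zeros: -6, -3, -1, 2; r = 7.
Inside |z| < r: -6, -3, -1, 2. Outside (|z| ≥ r): ∅.
p(0) = -36, so log|p(0)| = log(36) = 3.5835.
Apply Jensen: I(r) = log|p(0)| + Σ_k log(r/|z_k|), summed over zeros inside |z| < r.
  log(r/|z_k|) for z_k = -6: log(7/6) = 0.1542
  log(r/|z_k|) for z_k = 2: log(7/2) = 1.2528
  log(r/|z_k|) for z_k = -3: log(7/3) = 0.8473
  log(r/|z_k|) for z_k = -1: log(7/1) = 1.9459
Sum over inside zeros: 4.2001.
I(r) = log|p(0)| + (inside sum) = 3.5835 + 4.2001 = 7.7836.
Closed form (all zeros inside, monic): I(r) = n·log(r) = 4·log(7) = 7.7836. ✓

I(r) ≈ 7.7836.


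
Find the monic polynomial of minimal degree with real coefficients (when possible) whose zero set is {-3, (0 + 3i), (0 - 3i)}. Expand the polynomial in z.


The polynomial is p(z) = ∏_{α ∈ S} (z − α), where S = {-3, (0 + 3i), (0 - 3i)}.
Expanding the product yields: p(z) = z^3 + 3·z^2 + 9·z + 27.
Note conjugate pairs combine to real quadratics: (z − (0+3i))(z − (0−3i)) = z² + 9.
The resulting polynomial has degree 3 and real coefficients as required.

p(z) = z^3 + 3·z^2 + 9·z + 27.


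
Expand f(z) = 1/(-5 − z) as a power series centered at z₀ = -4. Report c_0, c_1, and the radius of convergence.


Let w = z − z₀, so z = z₀ + w.
Then -5 − z = -5 − (z₀ + w) = (-5 − z₀) − w = -1 − w.
f(z) = 1/(-1 − w) = (1/(-1)) · 1/(1 − w/(-1)) = Σ_{n≥0} w^n / (-1)^(n+1).
So c_n = 1/(-1)^(n+1):
  c_0 = 1/(-1)^1 = -1.
  c_1 = 1/(-1)^2 = 1.
The series is valid for |w/d| < 1, i.e. |z − z₀| < |d|.
Radius of convergence: R = |-5 − z₀| = |-1| = 1 (distance from z₀ to the singularity z = -5).

c_0 = -1, c_1 = 1; R = 1.


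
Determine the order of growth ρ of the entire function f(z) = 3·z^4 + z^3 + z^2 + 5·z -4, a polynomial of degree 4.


|f(z)| ≤ Σ|c_k|·r^k = O(r^4) as r → ∞. Polynomial growth is O(e^{r^ε}) for every ε > 0 (since r^4/e^{r^ε} → 0), so ρ ≤ ε for all ε > 0, i.e. ρ = 0. Every nonconstant polynomial has order 0.
Therefore ρ = 0.

Order ρ = 0.


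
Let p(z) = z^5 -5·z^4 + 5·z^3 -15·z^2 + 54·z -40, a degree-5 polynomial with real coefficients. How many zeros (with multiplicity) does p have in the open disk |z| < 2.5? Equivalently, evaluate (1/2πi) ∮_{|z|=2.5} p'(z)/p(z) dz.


The zeros of p are: 4, 2, (-1 + 2i), (-1 - 2i), 1.
Their magnitudes are: 4, 2, 2.236, 2.236, 1.
Zeros with |z| < R = 2.5: 2, (-1 + 2i), (-1 - 2i), 1.
Count = 4.
By the argument principle, (1/2πi) ∮_{|z|=R} p'(z)/p(z) dz equals exactly this count.

Number of zeros inside |z| < 2.5: 4.


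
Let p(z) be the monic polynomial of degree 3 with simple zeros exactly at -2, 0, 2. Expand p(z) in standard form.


The polynomial is p(z) = ∏_{α ∈ S} (z − α), where S = {-2, 0, 2}.
Expanding the product yields: p(z) = z^3 -4·z.
The resulting polynomial has degree 3 and real coefficients as required.

p(z) = z^3 -4·z.


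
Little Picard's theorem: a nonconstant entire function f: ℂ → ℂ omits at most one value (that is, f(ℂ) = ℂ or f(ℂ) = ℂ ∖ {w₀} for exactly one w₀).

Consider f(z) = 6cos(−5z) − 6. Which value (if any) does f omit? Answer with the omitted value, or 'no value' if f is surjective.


Little Picard bounds the complement of f(ℂ) to at most one point.
cos is entire and surjective onto ℂ: for every w ∈ ℂ, cos(ζ) = w has a solution ζ ∈ ℂ (e.g., via the complex inverse arccos). With ζ = −5z this gives z = ζ/(-5). Then 6·cos(−5z) takes every value in 6·ℂ = ℂ, and adding -6 is a bijection of ℂ. So f is surjective and omits no value. (Note: only on the real line is cos bounded by [−1, 1].)

Omitted value: no value.


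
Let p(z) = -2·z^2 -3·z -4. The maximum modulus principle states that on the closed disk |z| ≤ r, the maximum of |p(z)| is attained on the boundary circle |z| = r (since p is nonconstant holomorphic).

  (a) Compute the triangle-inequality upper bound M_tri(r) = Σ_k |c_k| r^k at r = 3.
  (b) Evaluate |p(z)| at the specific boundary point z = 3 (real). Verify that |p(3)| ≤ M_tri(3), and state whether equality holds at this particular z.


Coefficients: c_0 = -4, c_1 = -3, c_2 = -2. Radius r = 3.
Part (a). Triangle bound: M_tri(r) = Σ_k |c_k| r^k
  = |-4|·3^0 + |-3|·3^1 + |-2|·3^2
  = 4 + 9 + 18 = 31.
This bounds M(r) := max_{|z|=r} |p(z)| from above; equality holds iff all terms c_k z^k can be made to align in phase at a single z on |z|=r.
Part (b). At z = 3 (real, on the circle |z| = r):
  p(3) = (-4)·3^0 + (-3)·3^1 + (-2)·3^2 = -31.
  |p(3)| = 31.
Since all nonzero coefficients share the same sign, |p(3)| = 31 = M_tri(3); the triangle bound is attained at z = 3, so in fact M(r) = 31.

M_tri(3) = 31; |p(3)| = 31; equality at z=3: yes.


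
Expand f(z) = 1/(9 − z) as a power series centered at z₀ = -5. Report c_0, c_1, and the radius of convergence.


Let w = z − z₀, so z = z₀ + w.
Then 9 − z = 9 − (z₀ + w) = (9 − z₀) − w = 14 − w.
f(z) = 1/(14 − w) = (1/(14)) · 1/(1 − w/(14)) = Σ_{n≥0} w^n / (14)^(n+1).
So c_n = 1/(14)^(n+1):
  c_0 = 1/(14)^1 = 1/14.
  c_1 = 1/(14)^2 = 1/196.
The series is valid for |w/d| < 1, i.e. |z − z₀| < |d|.
Radius of convergence: R = |9 − z₀| = |14| = 14 (distance from z₀ to the singularity z = 9).

c_0 = 1/14, c_1 = 1/196; R = 14.


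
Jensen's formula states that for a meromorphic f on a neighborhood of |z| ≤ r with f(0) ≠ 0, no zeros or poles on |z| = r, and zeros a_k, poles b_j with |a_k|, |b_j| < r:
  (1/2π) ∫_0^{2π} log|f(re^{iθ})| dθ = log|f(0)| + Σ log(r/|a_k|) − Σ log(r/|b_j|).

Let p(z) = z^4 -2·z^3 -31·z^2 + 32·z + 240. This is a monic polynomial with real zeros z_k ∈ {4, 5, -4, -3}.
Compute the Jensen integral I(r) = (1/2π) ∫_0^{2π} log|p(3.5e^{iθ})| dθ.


Zeros: -4, -3, 4, 5; r = 3.5.
Inside |z| < r: -3. Outside (|z| ≥ r): -4, 4, 5.
p(0) = 240, so log|p(0)| = log(240) = 5.4806.
Apply Jensen: I(r) = log|p(0)| + Σ_k log(r/|z_k|), summed over zeros inside |z| < r.
  log(r/|z_k|) for z_k = -3: log(3.5/3) = 0.1542
  Outside zeros (-4, 4, 5) contribute nothing to the Jensen sum.
Sum over inside zeros: 0.1542.
I(r) = log|p(0)| + (inside sum) = 5.4806 + 0.1542 = 5.6348.
Note: since some zeros are outside |z| ≤ r, the simplified n·log(r) form does NOT apply — only the inside zeros contribute.

I(r) ≈ 5.6348.


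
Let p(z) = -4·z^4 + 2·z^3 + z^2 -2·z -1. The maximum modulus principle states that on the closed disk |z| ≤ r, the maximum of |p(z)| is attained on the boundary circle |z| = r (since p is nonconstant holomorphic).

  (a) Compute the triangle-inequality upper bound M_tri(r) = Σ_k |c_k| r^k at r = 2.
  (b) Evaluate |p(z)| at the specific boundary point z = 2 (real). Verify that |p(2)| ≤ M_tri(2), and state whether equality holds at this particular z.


Coefficients: c_0 = -1, c_1 = -2, c_2 = 1, c_3 = 2, c_4 = -4. Radius r = 2.
Part (a). Triangle bound: M_tri(r) = Σ_k |c_k| r^k
  = |-1|·2^0 + |-2|·2^1 + |1|·2^2 + |2|·2^3 + |-4|·2^4
  = 1 + 4 + 4 + 16 + 64 = 89.
This bounds M(r) := max_{|z|=r} |p(z)| from above; equality holds iff all terms c_k z^k can be made to align in phase at a single z on |z|=r.
Part (b). At z = 2 (real, on the circle |z| = r):
  p(2) = (-1)·2^0 + (-2)·2^1 + (1)·2^2 + (2)·2^3 + (-4)·2^4 = -49.
  |p(2)| = 49.
Check: |p(2)| = 49 ≤ 89 = M_tri(2). ✓ Equality does not hold at z = 2 (the coefficients have mixed signs, so the terms do not all align in phase there).

M_tri(2) = 89; |p(2)| = 49; equality at z=2: no.


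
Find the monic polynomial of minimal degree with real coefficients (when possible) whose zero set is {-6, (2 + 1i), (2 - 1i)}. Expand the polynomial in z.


The polynomial is p(z) = ∏_{α ∈ S} (z − α), where S = {-6, (2 + 1i), (2 - 1i)}.
Expanding the product yields: p(z) = z^3 + 2·z^2 -19·z + 30.
Note conjugate pairs combine to real quadratics: (z − (2+1i))(z − (2−1i)) = z² − 4z + 5.
The resulting polynomial has degree 3 and real coefficients as required.

p(z) = z^3 + 2·z^2 -19·z + 30.


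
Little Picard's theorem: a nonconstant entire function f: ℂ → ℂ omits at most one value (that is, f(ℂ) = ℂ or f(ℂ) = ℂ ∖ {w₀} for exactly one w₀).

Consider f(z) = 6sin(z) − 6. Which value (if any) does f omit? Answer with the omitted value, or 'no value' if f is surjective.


Little Picard bounds the complement of f(ℂ) to at most one point.
sin is entire and surjective onto ℂ: for every w ∈ ℂ, sin(ζ) = w has a solution ζ ∈ ℂ (e.g., via the complex inverse arcsin). With ζ = z this gives z = ζ/(1). Then 6·sin(z) takes every value in 6·ℂ = ℂ, and adding -6 is a bijection of ℂ. So f is surjective and omits no value. (Note: only on the real line is sin bounded by [−1, 1].)

Omitted value: no value.


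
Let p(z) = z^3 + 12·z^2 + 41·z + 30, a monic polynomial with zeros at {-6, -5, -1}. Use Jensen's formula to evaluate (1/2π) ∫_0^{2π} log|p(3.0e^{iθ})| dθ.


Zeros: -6, -5, -1; r = 3.0.
Inside |z| < r: -1. Outside (|z| ≥ r): -6, -5.
p(0) = 30, so log|p(0)| = log(30) = 3.4012.
Apply Jensen: I(r) = log|p(0)| + Σ_k log(r/|z_k|), summed over zeros inside |z| < r.
  log(r/|z_k|) for z_k = -1: log(3.0/1) = 1.0986
  Outside zeros (-6, -5) contribute nothing to the Jensen sum.
Sum over inside zeros: 1.0986.
I(r) = log|p(0)| + (inside sum) = 3.4012 + 1.0986 = 4.4998.
Note: since some zeros are outside |z| ≤ r, the simplified n·log(r) form does NOT apply — only the inside zeros contribute.

I(r) ≈ 4.4998.


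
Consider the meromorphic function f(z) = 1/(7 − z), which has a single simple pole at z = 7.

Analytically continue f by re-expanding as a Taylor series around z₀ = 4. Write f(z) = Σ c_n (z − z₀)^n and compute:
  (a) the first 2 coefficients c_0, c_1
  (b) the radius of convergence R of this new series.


Let w = z − z₀, so z = z₀ + w.
Then 7 − z = 7 − (z₀ + w) = (7 − z₀) − w = 3 − w.
f(z) = 1/(3 − w) = (1/(3)) · 1/(1 − w/(3)) = Σ_{n≥0} w^n / (3)^(n+1).
So c_n = 1/(3)^(n+1):
  c_0 = 1/(3)^1 = 1/3.
  c_1 = 1/(3)^2 = 1/9.
The series is valid for |w/d| < 1, i.e. |z − z₀| < |d|.
Radius of convergence: R = |7 − z₀| = |3| = 3 (distance from z₀ to the singularity z = 7).

c_0 = 1/3, c_1 = 1/9; R = 3.


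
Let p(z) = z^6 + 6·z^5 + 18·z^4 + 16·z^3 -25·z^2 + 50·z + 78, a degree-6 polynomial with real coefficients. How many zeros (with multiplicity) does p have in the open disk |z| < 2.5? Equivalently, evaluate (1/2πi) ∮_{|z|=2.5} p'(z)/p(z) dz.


The zeros of p are: -1, (1 + 1i), (1 - 1i), (-2 + 3i), (-2 - 3i), -3.
Their magnitudes are: 1, 1.414, 1.414, 3.606, 3.606, 3.
Zeros with |z| < R = 2.5: -1, (1 + 1i), (1 - 1i).
Count = 3.
By the argument principle, (1/2πi) ∮_{|z|=R} p'(z)/p(z) dz equals exactly this count.

Number of zeros inside |z| < 2.5: 3.


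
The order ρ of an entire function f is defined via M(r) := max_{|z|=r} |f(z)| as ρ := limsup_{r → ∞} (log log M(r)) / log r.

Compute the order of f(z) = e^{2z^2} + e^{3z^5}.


Each summand is entire of order 2 and 5 respectively (as in the single-exponential case). The order of a sum is at most the max of the orders, so ρ ≤ 5. For the lower bound: on |z|=r choose arg z so that 3z^5 is real positive; then |e^{3z^5}| = e^{3r^5} while |e^{2z^2}| ≤ e^{2r^2} = o(e^{3r^5}). So |f| ≥ e^{3r^5}(1 − o(1)) and ρ ≥ 5. Hence ρ = max(2, 5) = 5.
Therefore ρ = 5.

Order ρ = 5.


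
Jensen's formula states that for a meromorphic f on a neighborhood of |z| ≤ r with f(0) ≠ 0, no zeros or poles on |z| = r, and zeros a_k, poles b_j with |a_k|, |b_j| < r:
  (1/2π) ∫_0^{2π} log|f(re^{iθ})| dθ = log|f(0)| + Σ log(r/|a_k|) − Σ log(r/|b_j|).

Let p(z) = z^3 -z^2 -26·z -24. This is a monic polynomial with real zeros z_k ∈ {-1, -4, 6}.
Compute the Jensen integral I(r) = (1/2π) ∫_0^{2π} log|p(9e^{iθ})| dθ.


Zeros: -4, -1, 6; r = 9.
Inside |z| < r: -4, -1, 6. Outside (|z| ≥ r): ∅.
p(0) = -24, so log|p(0)| = log(24) = 3.1781.
Apply Jensen: I(r) = log|p(0)| + Σ_k log(r/|z_k|), summed over zeros inside |z| < r.
  log(r/|z_k|) for z_k = -1: log(9/1) = 2.1972
  log(r/|z_k|) for z_k = -4: log(9/4) = 0.8109
  log(r/|z_k|) for z_k = 6: log(9/6) = 0.4055
Sum over inside zeros: 3.4136.
I(r) = log|p(0)| + (inside sum) = 3.1781 + 3.4136 = 6.5917.
Closed form (all zeros inside, monic): I(r) = n·log(r) = 3·log(9) = 6.5917. ✓

I(r) ≈ 6.5917.


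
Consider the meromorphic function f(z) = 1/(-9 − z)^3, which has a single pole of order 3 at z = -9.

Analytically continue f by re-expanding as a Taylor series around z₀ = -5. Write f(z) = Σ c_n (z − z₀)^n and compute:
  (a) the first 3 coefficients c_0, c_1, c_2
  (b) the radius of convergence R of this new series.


Let w = z − z₀, so z = z₀ + w.
Then -9 − z = -9 − (z₀ + w) = (-9 − z₀) − w = -4 − w.
f(z) = 1/(-4 − w)^3 = (1/(-4)^3) · (1 − w/(-4))^{−3}.
By the binomial series (1−u)^{−3} = Σ_{n≥0} C(n+2, 2) u^n for |u|<1, with u = w/(-4):
  c_n = C(n+2, 2) / (-4)^(n+3).
  c_0 = 1/(-4)^3 = -1/64.
  c_1 = 3/(-4)^4 = 3/256.
  c_2 = 6/(-4)^5 = -3/512.
The series is valid for |w/d| < 1, i.e. |z − z₀| < |d|.
Radius of convergence: R = |-9 − z₀| = |-4| = 4 (distance from z₀ to the singularity z = -9).

c_0 = -1/64, c_1 = 3/256, c_2 = -3/512; R = 4.


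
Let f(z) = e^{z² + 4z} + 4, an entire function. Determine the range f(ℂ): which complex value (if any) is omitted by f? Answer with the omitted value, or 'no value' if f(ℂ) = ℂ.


Little Picard bounds the complement of f(ℂ) to at most one point.
The exponent g(z) = z² + 4z is a nonconstant polynomial, hence surjective onto ℂ. So e^{g(z)} takes every value in {e^w : w ∈ ℂ} = ℂ ∖ {0}. Adding 4 shifts the range to ℂ ∖ {4}. f omits exactly 4.

Omitted value: 4.


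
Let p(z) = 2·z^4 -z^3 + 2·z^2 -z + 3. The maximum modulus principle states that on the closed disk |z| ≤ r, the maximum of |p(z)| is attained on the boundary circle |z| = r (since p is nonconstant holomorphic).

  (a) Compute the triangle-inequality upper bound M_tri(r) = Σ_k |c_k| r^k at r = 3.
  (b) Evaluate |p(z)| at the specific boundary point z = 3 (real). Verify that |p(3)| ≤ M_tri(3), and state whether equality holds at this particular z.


Coefficients: c_0 = 3, c_1 = -1, c_2 = 2, c_3 = -1, c_4 = 2. Radius r = 3.
Part (a). Triangle bound: M_tri(r) = Σ_k |c_k| r^k
  = |3|·3^0 + |-1|·3^1 + |2|·3^2 + |-1|·3^3 + |2|·3^4
  = 3 + 3 + 18 + 27 + 162 = 213.
This bounds M(r) := max_{|z|=r} |p(z)| from above; equality holds iff all terms c_k z^k can be made to align in phase at a single z on |z|=r.
Part (b). At z = 3 (real, on the circle |z| = r):
  p(3) = (3)·3^0 + (-1)·3^1 + (2)·3^2 + (-1)·3^3 + (2)·3^4 = 153.
  |p(3)| = 153.
Check: |p(3)| = 153 ≤ 213 = M_tri(3). ✓ Equality does not hold at z = 3 (the coefficients have mixed signs, so the terms do not all align in phase there).

M_tri(3) = 213; |p(3)| = 153; equality at z=3: no.


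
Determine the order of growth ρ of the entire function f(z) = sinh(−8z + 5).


sinh(w) is a linear combination of e^{iw} and e^{−iw} (or e^w, e^{−w} in the hyperbolic case), so |sinh(w)| ≤ e^{|w|}. With w = −8z + 5, |w| ≤ 8|z| + 5 = 8r + 5 on |z| = r, giving M(r) ≤ e^{8r + 5}, so ρ ≤ 1. On a suitable ray (z = it for sin/cos; z = t for sinh/cosh, t real → ∞), |sinh(−8z + 5)| grows like e^{8|t|}/2, so ρ ≥ 1. Hence ρ = 1.
Therefore ρ = 1.

Order ρ = 1.


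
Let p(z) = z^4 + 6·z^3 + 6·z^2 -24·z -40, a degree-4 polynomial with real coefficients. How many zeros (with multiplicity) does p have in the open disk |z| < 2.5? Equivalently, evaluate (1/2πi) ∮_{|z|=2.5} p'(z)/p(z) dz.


The zeros of p are: 2, (-3 + 1i), (-3 - 1i), -2.
Their magnitudes are: 2, 3.162, 3.162, 2.
Zeros with |z| < R = 2.5: 2, -2.
Count = 2.
By the argument principle, (1/2πi) ∮_{|z|=R} p'(z)/p(z) dz equals exactly this count.

Number of zeros inside |z| < 2.5: 2.


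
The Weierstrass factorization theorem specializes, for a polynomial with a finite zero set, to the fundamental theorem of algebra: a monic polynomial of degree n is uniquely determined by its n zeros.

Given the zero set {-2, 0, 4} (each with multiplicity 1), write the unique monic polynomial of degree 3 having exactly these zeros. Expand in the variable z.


The polynomial is p(z) = ∏_{α ∈ S} (z − α), where S = {-2, 0, 4}.
Expanding the product yields: p(z) = z^3 -2·z^2 -8·z.
The resulting polynomial has degree 3 and real coefficients as required.

p(z) = z^3 -2·z^2 -8·z.


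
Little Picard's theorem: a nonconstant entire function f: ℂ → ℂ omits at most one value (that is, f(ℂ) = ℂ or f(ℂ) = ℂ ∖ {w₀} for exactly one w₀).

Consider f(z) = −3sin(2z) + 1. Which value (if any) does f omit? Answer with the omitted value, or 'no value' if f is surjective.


Little Picard bounds the complement of f(ℂ) to at most one point.
sin is entire and surjective onto ℂ: for every w ∈ ℂ, sin(ζ) = w has a solution ζ ∈ ℂ (e.g., via the complex inverse arcsin). With ζ = 2z this gives z = ζ/(2). Then -3·sin(2z) takes every value in -3·ℂ = ℂ, and adding 1 is a bijection of ℂ. So f is surjective and omits no value. (Note: only on the real line is sin bounded by [−1, 1].)

Omitted value: no value.


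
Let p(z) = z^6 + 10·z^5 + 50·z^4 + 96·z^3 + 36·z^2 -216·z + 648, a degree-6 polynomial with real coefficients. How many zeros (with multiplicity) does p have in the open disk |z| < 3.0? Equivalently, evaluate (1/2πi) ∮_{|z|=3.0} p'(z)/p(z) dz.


The zeros of p are: (-3 + 3i), (-3 - 3i), (-3 + 3i), (-3 - 3i), (1 + 1i), (1 - 1i).
Their magnitudes are: 4.243, 4.243, 4.243, 4.243, 1.414, 1.414.
Zeros with |z| < R = 3.0: (1 + 1i), (1 - 1i).
Count = 2.
By the argument principle, (1/2πi) ∮_{|z|=R} p'(z)/p(z) dz equals exactly this count.

Number of zeros inside |z| < 3.0: 2.


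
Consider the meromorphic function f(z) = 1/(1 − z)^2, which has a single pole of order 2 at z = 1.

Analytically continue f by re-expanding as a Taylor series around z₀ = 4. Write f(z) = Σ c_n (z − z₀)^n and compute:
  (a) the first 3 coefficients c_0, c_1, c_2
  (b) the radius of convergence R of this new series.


Let w = z − z₀, so z = z₀ + w.
Then 1 − z = 1 − (z₀ + w) = (1 − z₀) − w = -3 − w.
f(z) = 1/(-3 − w)^2 = (1/(-3)^2) · (1 − w/(-3))^{−2}.
By the binomial series (1−u)^{−2} = Σ_{n≥0} C(n+1, 1) u^n for |u|<1, with u = w/(-3):
  c_n = C(n+1, 1) / (-3)^(n+2).
  c_0 = 1/(-3)^2 = 1/9.
  c_1 = 2/(-3)^3 = -2/27.
  c_2 = 3/(-3)^4 = 1/27.
The series is valid for |w/d| < 1, i.e. |z − z₀| < |d|.
Radius of convergence: R = |1 − z₀| = |-3| = 3 (distance from z₀ to the singularity z = 1).

c_0 = 1/9, c_1 = -2/27, c_2 = 1/27; R = 3.


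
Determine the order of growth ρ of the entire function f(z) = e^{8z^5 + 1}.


|e^{8z^5 + 1}| = e^{Re(8·z^5) + 1} ≤ e^{8|z|^5 + 1} = e^{8r^5 + 1} on |z| = r, so ρ ≤ 5. Choosing z on |z|=r so that 8·z^5 is real positive (always possible by picking arg z appropriately) gives |f(z)| = e^{8r^5 + 1}, matching the bound. The additive constant 1 does not affect log log M(r) ~ 5·log r. Hence ρ = 5.
Therefore ρ = 5.

Order ρ = 5.


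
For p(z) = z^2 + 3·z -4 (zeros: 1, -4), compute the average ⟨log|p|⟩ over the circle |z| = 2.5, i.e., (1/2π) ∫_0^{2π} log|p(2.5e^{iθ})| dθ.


Zeros: -4, 1; r = 2.5.
Inside |z| < r: 1. Outside (|z| ≥ r): -4.
p(0) = -4, so log|p(0)| = log(4) = 1.3863.
Apply Jensen: I(r) = log|p(0)| + Σ_k log(r/|z_k|), summed over zeros inside |z| < r.
  log(r/|z_k|) for z_k = 1: log(2.5/1) = 0.9163
  Outside zeros (-4) contribute nothing to the Jensen sum.
Sum over inside zeros: 0.9163.
I(r) = log|p(0)| + (inside sum) = 1.3863 + 0.9163 = 2.3026.
Note: since some zeros are outside |z| ≤ r, the simplified n·log(r) form does NOT apply — only the inside zeros contribute.

I(r) ≈ 2.3026.


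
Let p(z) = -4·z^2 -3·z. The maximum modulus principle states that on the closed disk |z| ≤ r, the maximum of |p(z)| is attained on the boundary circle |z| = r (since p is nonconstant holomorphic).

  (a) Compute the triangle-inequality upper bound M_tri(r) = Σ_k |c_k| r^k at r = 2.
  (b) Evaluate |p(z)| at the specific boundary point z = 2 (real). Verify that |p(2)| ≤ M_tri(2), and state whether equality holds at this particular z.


Coefficients: c_0 = 0, c_1 = -3, c_2 = -4. Radius r = 2.
Part (a). Triangle bound: M_tri(r) = Σ_k |c_k| r^k
  = |0|·2^0 + |-3|·2^1 + |-4|·2^2
  = 0 + 6 + 16 = 22.
This bounds M(r) := max_{|z|=r} |p(z)| from above; equality holds iff all terms c_k z^k can be made to align in phase at a single z on |z|=r.
Part (b). At z = 2 (real, on the circle |z| = r):
  p(2) = (0)·2^0 + (-3)·2^1 + (-4)·2^2 = -22.
  |p(2)| = 22.
Since all nonzero coefficients share the same sign, |p(2)| = 22 = M_tri(2); the triangle bound is attained at z = 2, so in fact M(r) = 22.

M_tri(2) = 22; |p(2)| = 22; equality at z=2: yes.


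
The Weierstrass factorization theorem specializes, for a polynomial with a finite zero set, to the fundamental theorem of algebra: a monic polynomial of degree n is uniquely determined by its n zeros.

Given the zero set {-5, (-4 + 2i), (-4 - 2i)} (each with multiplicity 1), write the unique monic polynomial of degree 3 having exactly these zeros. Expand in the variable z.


The polynomial is p(z) = ∏_{α ∈ S} (z − α), where S = {-5, (-4 + 2i), (-4 - 2i)}.
Expanding the product yields: p(z) = z^3 + 13·z^2 + 60·z + 100.
Note conjugate pairs combine to real quadratics: (z − (-4+2i))(z − (-4−2i)) = z² + 8z + 20.
The resulting polynomial has degree 3 and real coefficients as required.

p(z) = z^3 + 13·z^2 + 60·z + 100.


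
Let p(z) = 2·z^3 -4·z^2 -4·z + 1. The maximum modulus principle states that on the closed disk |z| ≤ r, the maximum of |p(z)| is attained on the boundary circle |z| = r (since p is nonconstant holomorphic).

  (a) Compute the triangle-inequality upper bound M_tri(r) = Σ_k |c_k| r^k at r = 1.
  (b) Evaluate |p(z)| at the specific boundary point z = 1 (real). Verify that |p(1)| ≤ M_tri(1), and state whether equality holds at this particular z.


Coefficients: c_0 = 1, c_1 = -4, c_2 = -4, c_3 = 2. Radius r = 1.
Part (a). Triangle bound: M_tri(r) = Σ_k |c_k| r^k
  = |1|·1^0 + |-4|·1^1 + |-4|·1^2 + |2|·1^3
  = 1 + 4 + 4 + 2 = 11.
This bounds M(r) := max_{|z|=r} |p(z)| from above; equality holds iff all terms c_k z^k can be made to align in phase at a single z on |z|=r.
Part (b). At z = 1 (real, on the circle |z| = r):
  p(1) = (1)·1^0 + (-4)·1^1 + (-4)·1^2 + (2)·1^3 = -5.
  |p(1)| = 5.
Check: |p(1)| = 5 ≤ 11 = M_tri(1). ✓ Equality does not hold at z = 1 (the coefficients have mixed signs, so the terms do not all align in phase there).

M_tri(1) = 11; |p(1)| = 5; equality at z=1: no.


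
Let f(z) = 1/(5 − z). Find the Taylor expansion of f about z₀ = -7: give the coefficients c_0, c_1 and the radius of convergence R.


Let w = z − z₀, so z = z₀ + w.
Then 5 − z = 5 − (z₀ + w) = (5 − z₀) − w = 12 − w.
f(z) = 1/(12 − w) = (1/(12)) · 1/(1 − w/(12)) = Σ_{n≥0} w^n / (12)^(n+1).
So c_n = 1/(12)^(n+1):
  c_0 = 1/(12)^1 = 1/12.
  c_1 = 1/(12)^2 = 1/144.
The series is valid for |w/d| < 1, i.e. |z − z₀| < |d|.
Radius of convergence: R = |5 − z₀| = |12| = 12 (distance from z₀ to the singularity z = 5).

c_0 = 1/12, c_1 = 1/144; R = 12.


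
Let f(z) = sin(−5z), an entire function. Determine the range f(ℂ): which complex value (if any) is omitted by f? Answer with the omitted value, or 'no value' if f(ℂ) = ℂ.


Little Picard bounds the complement of f(ℂ) to at most one point.
sin is entire and surjective onto ℂ: for every w ∈ ℂ, sin(ζ) = w has a solution ζ ∈ ℂ (e.g., via the complex inverse arcsin). With ζ = −5z this gives z = ζ/(-5). Then 1·sin(−5z) takes every value in 1·ℂ = ℂ, and adding 0 is a bijection of ℂ. So f is surjective and omits no value. (Note: only on the real line is sin bounded by [−1, 1].)

Omitted value: no value.


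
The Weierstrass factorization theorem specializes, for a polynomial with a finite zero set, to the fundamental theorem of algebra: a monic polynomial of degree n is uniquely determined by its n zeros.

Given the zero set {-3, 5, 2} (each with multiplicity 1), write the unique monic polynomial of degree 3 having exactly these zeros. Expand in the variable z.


The polynomial is p(z) = ∏_{α ∈ S} (z − α), where S = {-3, 5, 2}.
Expanding the product yields: p(z) = z^3 -4·z^2 -11·z + 30.
The resulting polynomial has degree 3 and real coefficients as required.

p(z) = z^3 -4·z^2 -11·z + 30.


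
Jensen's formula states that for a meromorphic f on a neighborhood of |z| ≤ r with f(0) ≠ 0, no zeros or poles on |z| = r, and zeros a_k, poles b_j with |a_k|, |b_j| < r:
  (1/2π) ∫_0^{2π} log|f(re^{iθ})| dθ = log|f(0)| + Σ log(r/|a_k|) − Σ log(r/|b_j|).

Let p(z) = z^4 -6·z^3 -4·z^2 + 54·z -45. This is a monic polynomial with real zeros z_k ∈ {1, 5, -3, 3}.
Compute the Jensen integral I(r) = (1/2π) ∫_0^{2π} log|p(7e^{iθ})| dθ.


Zeros: -3, 1, 3, 5; r = 7.
Inside |z| < r: -3, 1, 3, 5. Outside (|z| ≥ r): ∅.
p(0) = -45, so log|p(0)| = log(45) = 3.8067.
Apply Jensen: I(r) = log|p(0)| + Σ_k log(r/|z_k|), summed over zeros inside |z| < r.
  log(r/|z_k|) for z_k = 1: log(7/1) = 1.9459
  log(r/|z_k|) for z_k = 5: log(7/5) = 0.3365
  log(r/|z_k|) for z_k = -3: log(7/3) = 0.8473
  log(r/|z_k|) for z_k = 3: log(7/3) = 0.8473
Sum over inside zeros: 3.9770.
I(r) = log|p(0)| + (inside sum) = 3.8067 + 3.9770 = 7.7836.
Closed form (all zeros inside, monic): I(r) = n·log(r) = 4·log(7) = 7.7836. ✓

I(r) ≈ 7.7836.


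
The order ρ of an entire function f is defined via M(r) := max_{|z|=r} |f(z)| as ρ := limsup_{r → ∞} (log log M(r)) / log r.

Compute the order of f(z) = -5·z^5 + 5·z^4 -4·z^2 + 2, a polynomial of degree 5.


|f(z)| ≤ Σ|c_k|·r^k = O(r^5) as r → ∞. Polynomial growth is O(e^{r^ε}) for every ε > 0 (since r^5/e^{r^ε} → 0), so ρ ≤ ε for all ε > 0, i.e. ρ = 0. Every nonconstant polynomial has order 0.
Therefore ρ = 0.

Order ρ = 0.


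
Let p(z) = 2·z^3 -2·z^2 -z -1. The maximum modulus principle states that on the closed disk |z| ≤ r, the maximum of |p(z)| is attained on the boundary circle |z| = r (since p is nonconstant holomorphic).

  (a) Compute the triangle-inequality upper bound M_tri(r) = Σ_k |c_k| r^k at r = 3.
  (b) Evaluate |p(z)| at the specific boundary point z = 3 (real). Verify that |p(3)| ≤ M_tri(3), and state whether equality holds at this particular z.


Coefficients: c_0 = -1, c_1 = -1, c_2 = -2, c_3 = 2. Radius r = 3.
Part (a). Triangle bound: M_tri(r) = Σ_k |c_k| r^k
  = |-1|·3^0 + |-1|·3^1 + |-2|·3^2 + |2|·3^3
  = 1 + 3 + 18 + 54 = 76.
This bounds M(r) := max_{|z|=r} |p(z)| from above; equality holds iff all terms c_k z^k can be made to align in phase at a single z on |z|=r.
Part (b). At z = 3 (real, on the circle |z| = r):
  p(3) = (-1)·3^0 + (-1)·3^1 + (-2)·3^2 + (2)·3^3 = 32.
  |p(3)| = 32.
Check: |p(3)| = 32 ≤ 76 = M_tri(3). ✓ Equality does not hold at z = 3 (the coefficients have mixed signs, so the terms do not all align in phase there).

M_tri(3) = 76; |p(3)| = 32; equality at z=3: no.


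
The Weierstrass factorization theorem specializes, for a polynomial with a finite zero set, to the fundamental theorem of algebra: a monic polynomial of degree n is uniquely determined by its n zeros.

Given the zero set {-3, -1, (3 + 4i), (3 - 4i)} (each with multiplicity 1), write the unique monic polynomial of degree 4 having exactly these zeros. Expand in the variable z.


The polynomial is p(z) = ∏_{α ∈ S} (z − α), where S = {-3, -1, (3 + 4i), (3 - 4i)}.
Expanding the product yields: p(z) = z^4 -2·z^3 + 4·z^2 + 82·z + 75.
Note conjugate pairs combine to real quadratics: (z − (3+4i))(z − (3−4i)) = z² − 6z + 25.
The resulting polynomial has degree 4 and real coefficients as required.

p(z) = z^4 -2·z^3 + 4·z^2 + 82·z + 75.


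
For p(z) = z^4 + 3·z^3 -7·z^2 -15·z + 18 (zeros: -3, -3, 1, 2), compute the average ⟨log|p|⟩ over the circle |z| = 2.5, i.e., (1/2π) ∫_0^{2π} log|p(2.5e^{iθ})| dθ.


Zeros: -3, -3, 1, 2; r = 2.5.
Inside |z| < r: 1, 2. Outside (|z| ≥ r): -3, -3.
p(0) = 18, so log|p(0)| = log(18) = 2.8904.
Apply Jensen: I(r) = log|p(0)| + Σ_k log(r/|z_k|), summed over zeros inside |z| < r.
  log(r/|z_k|) for z_k = 1: log(2.5/1) = 0.9163
  log(r/|z_k|) for z_k = 2: log(2.5/2) = 0.2231
  Outside zeros (-3, -3) contribute nothing to the Jensen sum.
Sum over inside zeros: 1.1394.
I(r) = log|p(0)| + (inside sum) = 2.8904 + 1.1394 = 4.0298.
Note: since some zeros are outside |z| ≤ r, the simplified n·log(r) form does NOT apply — only the inside zeros contribute.

I(r) ≈ 4.0298.


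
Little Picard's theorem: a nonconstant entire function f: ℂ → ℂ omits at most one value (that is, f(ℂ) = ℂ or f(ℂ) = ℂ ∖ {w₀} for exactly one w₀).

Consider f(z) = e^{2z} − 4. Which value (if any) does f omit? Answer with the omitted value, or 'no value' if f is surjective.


Little Picard bounds the complement of f(ℂ) to at most one point.
e^{2z} is never zero on ℂ, so 1·e^{2z} takes every value in ℂ ∖ {0}. Adding -4 shifts the range to ℂ ∖ {-4}. Thus f omits exactly the value -4.

Omitted value: -4.


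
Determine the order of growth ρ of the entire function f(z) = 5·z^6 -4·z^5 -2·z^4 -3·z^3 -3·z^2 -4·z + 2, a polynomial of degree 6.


|f(z)| ≤ Σ|c_k|·r^k = O(r^6) as r → ∞. Polynomial growth is O(e^{r^ε}) for every ε > 0 (since r^6/e^{r^ε} → 0), so ρ ≤ ε for all ε > 0, i.e. ρ = 0. Every nonconstant polynomial has order 0.
Therefore ρ = 0.

Order ρ = 0.


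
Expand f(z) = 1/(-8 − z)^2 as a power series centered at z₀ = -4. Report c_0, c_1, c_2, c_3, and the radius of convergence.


Let w = z − z₀, so z = z₀ + w.
Then -8 − z = -8 − (z₀ + w) = (-8 − z₀) − w = -4 − w.
f(z) = 1/(-4 − w)^2 = (1/(-4)^2) · (1 − w/(-4))^{−2}.
By the binomial series (1−u)^{−2} = Σ_{n≥0} C(n+1, 1) u^n for |u|<1, with u = w/(-4):
  c_n = C(n+1, 1) / (-4)^(n+2).
  c_0 = 1/(-4)^2 = 1/16.
  c_1 = 2/(-4)^3 = -1/32.
  c_2 = 3/(-4)^4 = 3/256.
  c_3 = 4/(-4)^5 = -1/256.
The series is valid for |w/d| < 1, i.e. |z − z₀| < |d|.
Radius of convergence: R = |-8 − z₀| = |-4| = 4 (distance from z₀ to the singularity z = -8).

c_0 = 1/16, c_1 = -1/32, c_2 = 3/256, c_3 = -1/256; R = 4.


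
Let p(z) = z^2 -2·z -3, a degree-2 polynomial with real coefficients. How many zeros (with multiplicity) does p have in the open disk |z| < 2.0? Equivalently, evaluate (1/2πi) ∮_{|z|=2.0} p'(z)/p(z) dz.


The zeros of p are: -1, 3.
Their magnitudes are: 1, 3.
Zeros with |z| < R = 2.0: -1.
Count = 1.
By the argument principle, (1/2πi) ∮_{|z|=R} p'(z)/p(z) dz equals exactly this count.

Number of zeros inside |z| < 2.0: 1.


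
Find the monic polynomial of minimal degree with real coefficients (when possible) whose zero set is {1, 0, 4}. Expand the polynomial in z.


The polynomial is p(z) = ∏_{α ∈ S} (z − α), where S = {1, 0, 4}.
Expanding the product yields: p(z) = z^3 -5·z^2 + 4·z.
The resulting polynomial has degree 3 and real coefficients as required.

p(z) = z^3 -5·z^2 + 4·z.


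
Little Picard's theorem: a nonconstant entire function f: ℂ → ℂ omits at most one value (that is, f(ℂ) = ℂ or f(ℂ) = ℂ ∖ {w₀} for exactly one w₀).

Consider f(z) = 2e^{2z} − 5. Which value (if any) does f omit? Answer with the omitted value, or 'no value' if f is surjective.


Little Picard bounds the complement of f(ℂ) to at most one point.
e^{2z} is never zero on ℂ, so 2·e^{2z} takes every value in ℂ ∖ {0}. Adding -5 shifts the range to ℂ ∖ {-5}. Thus f omits exactly the value -5.

Omitted value: -5.


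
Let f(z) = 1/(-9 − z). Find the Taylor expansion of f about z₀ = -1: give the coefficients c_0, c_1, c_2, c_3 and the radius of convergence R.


Let w = z − z₀, so z = z₀ + w.
Then -9 − z = -9 − (z₀ + w) = (-9 − z₀) − w = -8 − w.
f(z) = 1/(-8 − w) = (1/(-8)) · 1/(1 − w/(-8)) = Σ_{n≥0} w^n / (-8)^(n+1).
So c_n = 1/(-8)^(n+1):
  c_0 = 1/(-8)^1 = -1/8.
  c_1 = 1/(-8)^2 = 1/64.
  c_2 = 1/(-8)^3 = -1/512.
  c_3 = 1/(-8)^4 = 1/4096.
The series is valid for |w/d| < 1, i.e. |z − z₀| < |d|.
Radius of convergence: R = |-9 − z₀| = |-8| = 8 (distance from z₀ to the singularity z = -9).

c_0 = -1/8, c_1 = 1/64, c_2 = -1/512, c_3 = 1/4096; R = 8.


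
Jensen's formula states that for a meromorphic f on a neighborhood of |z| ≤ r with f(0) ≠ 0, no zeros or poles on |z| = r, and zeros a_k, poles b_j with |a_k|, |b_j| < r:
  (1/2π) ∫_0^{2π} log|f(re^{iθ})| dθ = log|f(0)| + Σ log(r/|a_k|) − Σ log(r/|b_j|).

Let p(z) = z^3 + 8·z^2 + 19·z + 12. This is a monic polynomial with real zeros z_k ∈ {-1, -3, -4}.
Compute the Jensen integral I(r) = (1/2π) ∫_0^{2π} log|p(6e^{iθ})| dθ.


Zeros: -4, -3, -1; r = 6.
Inside |z| < r: -4, -3, -1. Outside (|z| ≥ r): ∅.
p(0) = 12, so log|p(0)| = log(12) = 2.4849.
Apply Jensen: I(r) = log|p(0)| + Σ_k log(r/|z_k|), summed over zeros inside |z| < r.
  log(r/|z_k|) for z_k = -1: log(6/1) = 1.7918
  log(r/|z_k|) for z_k = -3: log(6/3) = 0.6931
  log(r/|z_k|) for z_k = -4: log(6/4) = 0.4055
Sum over inside zeros: 2.8904.
I(r) = log|p(0)| + (inside sum) = 2.4849 + 2.8904 = 5.3753.
Closed form (all zeros inside, monic): I(r) = n·log(r) = 3·log(6) = 5.3753. ✓

I(r) ≈ 5.3753.


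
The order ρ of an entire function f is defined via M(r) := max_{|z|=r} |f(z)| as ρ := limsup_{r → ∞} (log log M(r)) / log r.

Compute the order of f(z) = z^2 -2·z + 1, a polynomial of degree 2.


|f(z)| ≤ Σ|c_k|·r^k = O(r^2) as r → ∞. Polynomial growth is O(e^{r^ε}) for every ε > 0 (since r^2/e^{r^ε} → 0), so ρ ≤ ε for all ε > 0, i.e. ρ = 0. Every nonconstant polynomial has order 0.
Therefore ρ = 0.

Order ρ = 0.


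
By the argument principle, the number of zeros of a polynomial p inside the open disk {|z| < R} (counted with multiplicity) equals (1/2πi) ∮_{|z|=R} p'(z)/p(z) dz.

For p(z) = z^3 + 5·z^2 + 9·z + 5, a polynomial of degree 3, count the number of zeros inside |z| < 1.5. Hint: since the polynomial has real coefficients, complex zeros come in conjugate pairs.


The zeros of p are: (-2 + 1i), (-2 - 1i), -1.
Their magnitudes are: 2.236, 2.236, 1.
Zeros with |z| < R = 1.5: -1.
Count = 1.
By the argument principle, (1/2πi) ∮_{|z|=R} p'(z)/p(z) dz equals exactly this count.

Number of zeros inside |z| < 1.5: 1.


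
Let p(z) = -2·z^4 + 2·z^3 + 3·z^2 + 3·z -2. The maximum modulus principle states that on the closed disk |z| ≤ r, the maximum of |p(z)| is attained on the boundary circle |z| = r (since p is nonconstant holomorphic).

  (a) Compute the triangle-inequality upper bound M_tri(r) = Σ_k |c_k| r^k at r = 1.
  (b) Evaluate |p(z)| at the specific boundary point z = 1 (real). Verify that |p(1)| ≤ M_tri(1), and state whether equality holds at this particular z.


Coefficients: c_0 = -2, c_1 = 3, c_2 = 3, c_3 = 2, c_4 = -2. Radius r = 1.
Part (a). Triangle bound: M_tri(r) = Σ_k |c_k| r^k
  = |-2|·1^0 + |3|·1^1 + |3|·1^2 + |2|·1^3 + |-2|·1^4
  = 2 + 3 + 3 + 2 + 2 = 12.
This bounds M(r) := max_{|z|=r} |p(z)| from above; equality holds iff all terms c_k z^k can be made to align in phase at a single z on |z|=r.
Part (b). At z = 1 (real, on the circle |z| = r):
  p(1) = (-2)·1^0 + (3)·1^1 + (3)·1^2 + (2)·1^3 + (-2)·1^4 = 4.
  |p(1)| = 4.
Check: |p(1)| = 4 ≤ 12 = M_tri(1). ✓ Equality does not hold at z = 1 (the coefficients have mixed signs, so the terms do not all align in phase there).

M_tri(1) = 12; |p(1)| = 4; equality at z=1: no.


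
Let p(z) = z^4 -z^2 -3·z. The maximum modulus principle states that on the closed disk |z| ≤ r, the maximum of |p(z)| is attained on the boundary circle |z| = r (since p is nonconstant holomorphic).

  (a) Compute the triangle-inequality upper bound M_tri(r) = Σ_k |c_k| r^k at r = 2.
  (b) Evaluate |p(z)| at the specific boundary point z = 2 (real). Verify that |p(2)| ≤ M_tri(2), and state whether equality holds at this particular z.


Coefficients: c_0 = 0, c_1 = -3, c_2 = -1, c_3 = 0, c_4 = 1. Radius r = 2.
Part (a). Triangle bound: M_tri(r) = Σ_k |c_k| r^k
  = |0|·2^0 + |-3|·2^1 + |-1|·2^2 + |0|·2^3 + |1|·2^4
  = 0 + 6 + 4 + 0 + 16 = 26.
This bounds M(r) := max_{|z|=r} |p(z)| from above; equality holds iff all terms c_k z^k can be made to align in phase at a single z on |z|=r.
Part (b). At z = 2 (real, on the circle |z| = r):
  p(2) = (0)·2^0 + (-3)·2^1 + (-1)·2^2 + (0)·2^3 + (1)·2^4 = 6.
  |p(2)| = 6.
Check: |p(2)| = 6 ≤ 26 = M_tri(2). ✓ Equality does not hold at z = 2 (the coefficients have mixed signs, so the terms do not all align in phase there).

M_tri(2) = 26; |p(2)| = 6; equality at z=2: no.


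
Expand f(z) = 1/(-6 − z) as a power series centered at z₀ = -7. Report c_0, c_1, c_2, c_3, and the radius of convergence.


Let w = z − z₀, so z = z₀ + w.
Then -6 − z = -6 − (z₀ + w) = (-6 − z₀) − w = 1 − w.
f(z) = 1/(1 − w) = (1/(1)) · 1/(1 − w/(1)) = Σ_{n≥0} w^n / (1)^(n+1).
So c_n = 1/(1)^(n+1):
  c_0 = 1/(1)^1 = 1.
  c_1 = 1/(1)^2 = 1.
  c_2 = 1/(1)^3 = 1.
  c_3 = 1/(1)^4 = 1.
The series is valid for |w/d| < 1, i.e. |z − z₀| < |d|.
Radius of convergence: R = |-6 − z₀| = |1| = 1 (distance from z₀ to the singularity z = -6).

c_0 = 1, c_1 = 1, c_2 = 1, c_3 = 1; R = 1.
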